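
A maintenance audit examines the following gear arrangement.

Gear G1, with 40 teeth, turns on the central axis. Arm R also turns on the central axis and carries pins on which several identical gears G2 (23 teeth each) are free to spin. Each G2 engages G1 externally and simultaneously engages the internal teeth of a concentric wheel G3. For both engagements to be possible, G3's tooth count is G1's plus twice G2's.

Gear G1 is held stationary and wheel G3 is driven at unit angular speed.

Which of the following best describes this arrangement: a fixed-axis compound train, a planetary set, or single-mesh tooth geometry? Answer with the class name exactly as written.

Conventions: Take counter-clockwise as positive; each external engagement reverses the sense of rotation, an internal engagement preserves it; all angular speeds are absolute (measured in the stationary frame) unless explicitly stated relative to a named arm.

planetary set

planetary set (40T centre, 23T on arm, 86T internal) — Willis relation
classification: planetary set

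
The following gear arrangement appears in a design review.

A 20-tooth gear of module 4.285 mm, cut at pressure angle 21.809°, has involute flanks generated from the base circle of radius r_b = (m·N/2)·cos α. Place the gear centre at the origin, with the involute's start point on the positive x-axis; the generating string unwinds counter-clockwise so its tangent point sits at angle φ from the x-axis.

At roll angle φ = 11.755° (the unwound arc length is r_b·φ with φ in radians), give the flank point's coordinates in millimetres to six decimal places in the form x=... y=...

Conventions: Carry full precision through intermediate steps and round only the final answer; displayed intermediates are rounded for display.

recognized (one wheel, involute flank): single-mesh tooth geometry, m = 4.285, N = 20
pitch radius r_p = m·N/2 = 4.285·20/2 = 42.850000
base radius r_b = r_p·cos α = 42.850000·cos 21.809° = 39.783118
roll angle φ = 11.755° = 0.20516345 rad
x = r_b·(cos φ + φ·sin φ) = 40.611604
y = r_b·(sin φ − φ·cos φ) = 0.114038

x=40.611604 y=0.114038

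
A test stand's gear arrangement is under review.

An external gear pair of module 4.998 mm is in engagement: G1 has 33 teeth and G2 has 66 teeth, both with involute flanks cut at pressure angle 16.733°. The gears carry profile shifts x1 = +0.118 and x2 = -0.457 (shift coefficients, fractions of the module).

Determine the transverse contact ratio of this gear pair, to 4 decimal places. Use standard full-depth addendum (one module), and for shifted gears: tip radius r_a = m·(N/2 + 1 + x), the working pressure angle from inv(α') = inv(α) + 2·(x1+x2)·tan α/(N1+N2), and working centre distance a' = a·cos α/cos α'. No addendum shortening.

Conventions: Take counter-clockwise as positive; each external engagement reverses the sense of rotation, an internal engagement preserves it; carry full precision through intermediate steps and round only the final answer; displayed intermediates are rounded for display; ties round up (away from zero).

topology: single-mesh involute geometry — m = 4.998, 33T/66T pair
base radii: r_b1 = 78.975086, r_b2 = 157.950171
tip radii: r_a1 = 88.054764, r_a2 = 167.647914
inv(α') = inv(16.733°) + 2·(+0.118-0.457)·tan α/(33+66) = 0.00653740  ⇒  α' = 15.30286°
a' = a·cos α / cos α' = 247.4010·cos 16.733°/cos 15.30286° = 245.634405
action lengths: √(r_a1²−r_b1²) = 38.943258, √(r_a2²−r_b2²) = 56.192228
base pitch p_b = π·m·cos α = 15.036821
CR = (38.943258 + 56.192228 − 245.634405·sin 15.30286°)/15.036821 = 2.015544
contact ratio ≈ 2.0155

2.0155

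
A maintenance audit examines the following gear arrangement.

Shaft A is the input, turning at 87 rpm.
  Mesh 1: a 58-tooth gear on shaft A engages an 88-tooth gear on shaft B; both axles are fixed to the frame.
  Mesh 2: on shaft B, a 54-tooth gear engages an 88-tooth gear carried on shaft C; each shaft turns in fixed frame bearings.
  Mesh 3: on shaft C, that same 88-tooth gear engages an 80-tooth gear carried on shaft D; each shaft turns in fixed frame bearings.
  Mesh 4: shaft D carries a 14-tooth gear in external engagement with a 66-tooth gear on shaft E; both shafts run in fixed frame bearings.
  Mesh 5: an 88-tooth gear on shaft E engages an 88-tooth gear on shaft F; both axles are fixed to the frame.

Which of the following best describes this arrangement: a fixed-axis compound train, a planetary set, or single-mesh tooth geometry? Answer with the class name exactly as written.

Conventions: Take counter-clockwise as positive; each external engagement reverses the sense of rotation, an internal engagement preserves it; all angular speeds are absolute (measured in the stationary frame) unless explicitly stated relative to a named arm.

class = fixed-axis compound train [5 meshes; 5 ratios multiply, 5 sense flips]
classification: fixed-axis compound train

fixed-axis compound train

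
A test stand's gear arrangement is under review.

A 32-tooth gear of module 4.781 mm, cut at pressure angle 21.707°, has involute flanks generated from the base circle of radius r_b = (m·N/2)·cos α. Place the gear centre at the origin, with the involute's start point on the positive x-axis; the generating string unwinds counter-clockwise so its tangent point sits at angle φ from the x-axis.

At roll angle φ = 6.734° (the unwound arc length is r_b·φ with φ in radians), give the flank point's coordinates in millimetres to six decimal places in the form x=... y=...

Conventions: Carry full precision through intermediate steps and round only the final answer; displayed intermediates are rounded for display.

x=71.560645 y=0.038408

single-mesh involute tooth geometry (32T wheel at module 4.781)
pitch radius r_p = m·N/2 = 4.781·32/2 = 76.496000
base radius r_b = r_p·cos α = 76.496000·cos 21.707° = 71.071469
roll angle φ = 6.734° = 0.11753047 rad
x = r_b·(cos φ + φ·sin φ) = 71.560645
y = r_b·(sin φ − φ·cos φ) = 0.038408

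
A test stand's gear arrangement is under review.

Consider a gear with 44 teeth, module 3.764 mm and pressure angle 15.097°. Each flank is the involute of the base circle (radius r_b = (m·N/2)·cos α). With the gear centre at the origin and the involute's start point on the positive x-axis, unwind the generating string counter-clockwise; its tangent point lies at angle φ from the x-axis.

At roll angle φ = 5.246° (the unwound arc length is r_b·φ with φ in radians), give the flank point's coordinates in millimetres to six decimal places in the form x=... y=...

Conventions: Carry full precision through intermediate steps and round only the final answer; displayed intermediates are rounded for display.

recognized (one wheel, involute flank): single-mesh tooth geometry, m = 3.764, N = 44
pitch radius r_p = m·N/2 = 3.764·44/2 = 82.808000
base radius r_b = r_p·cos α = 82.808000·cos 15.097° = 79.949987
roll angle φ = 5.246° = 0.09155997 rad
x = r_b·(cos φ + φ·sin φ) = 80.284404
y = r_b·(sin φ − φ·cos φ) = 0.020439

x=80.284404 y=0.020439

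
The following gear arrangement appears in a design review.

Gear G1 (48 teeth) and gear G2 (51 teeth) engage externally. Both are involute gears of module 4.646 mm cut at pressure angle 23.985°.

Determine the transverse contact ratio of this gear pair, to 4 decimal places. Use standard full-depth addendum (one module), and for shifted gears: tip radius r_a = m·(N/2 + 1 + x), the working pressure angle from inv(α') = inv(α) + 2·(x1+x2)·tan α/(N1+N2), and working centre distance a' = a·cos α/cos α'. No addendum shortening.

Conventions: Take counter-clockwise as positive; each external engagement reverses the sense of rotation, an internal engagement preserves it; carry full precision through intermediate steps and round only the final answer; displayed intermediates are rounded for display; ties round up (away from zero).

1.5723

class = single-mesh tooth geometry [involute pair 48T × 51T, m = 4.646]
base radii: r_b1 = 101.875843, r_b2 = 108.243083
tip radii: r_a1 = 116.150000, r_a2 = 123.119000
no profile shift: α' = α, a' = a
action lengths: √(r_a1²−r_b1²) = 55.786515, √(r_a2²−r_b2²) = 58.666202
base pitch p_b = π·m·cos α = 13.335517
CR = (55.786515 + 58.666202 − 229.977000·sin 23.98500°)/13.335517 = 1.572316
contact ratio ≈ 1.5723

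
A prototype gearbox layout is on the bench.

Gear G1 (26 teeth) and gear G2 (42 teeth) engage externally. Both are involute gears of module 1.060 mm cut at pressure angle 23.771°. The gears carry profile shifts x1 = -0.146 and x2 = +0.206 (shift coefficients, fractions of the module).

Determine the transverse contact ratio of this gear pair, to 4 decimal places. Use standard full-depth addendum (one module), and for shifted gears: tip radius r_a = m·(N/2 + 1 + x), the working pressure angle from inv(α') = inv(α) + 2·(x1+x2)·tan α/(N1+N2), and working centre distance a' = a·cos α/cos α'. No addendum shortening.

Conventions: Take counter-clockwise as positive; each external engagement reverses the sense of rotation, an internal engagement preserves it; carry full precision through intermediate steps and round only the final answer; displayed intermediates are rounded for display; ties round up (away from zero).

1.5203

class = single-mesh tooth geometry [involute pair 26T × 42T, m = 1.060]
base radii: r_b1 = 12.610957, r_b2 = 20.371546
tip radii: r_a1 = 14.685240, r_a2 = 23.538360
inv(α') = inv(23.771°) + 2·(-0.146+0.206)·tan α/(26+42) = 0.02634313  ⇒  α' = 23.99811°
a' = a·cos α / cos α' = 36.0400·cos 23.771°/cos 23.99811° = 36.103315
action lengths: √(r_a1²−r_b1²) = 7.524628, √(r_a2²−r_b2²) = 11.792137
base pitch p_b = π·m·cos α = 3.047576
CR = (7.524628 + 11.792137 − 36.103315·sin 23.99811°)/3.047576 = 1.520327
contact ratio ≈ 1.5203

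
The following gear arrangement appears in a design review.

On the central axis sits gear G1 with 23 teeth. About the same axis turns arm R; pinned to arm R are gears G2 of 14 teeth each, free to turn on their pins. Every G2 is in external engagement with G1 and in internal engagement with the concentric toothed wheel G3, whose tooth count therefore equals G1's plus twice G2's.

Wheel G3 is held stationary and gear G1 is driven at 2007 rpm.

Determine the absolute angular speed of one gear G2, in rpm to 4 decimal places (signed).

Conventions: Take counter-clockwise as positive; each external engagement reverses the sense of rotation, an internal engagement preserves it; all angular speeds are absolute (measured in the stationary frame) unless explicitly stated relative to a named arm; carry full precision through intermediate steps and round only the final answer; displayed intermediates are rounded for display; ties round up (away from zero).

recognized (axles ride arm R): planetary set, 23/14/51 teeth
normalise by the input: solve with ω_sun = 1, then scale by 2007 rpm
ring teeth: 23 + 2·14 = 51
23(ω_sun−ω_arm) = −51(ω_ring−ω_arm),  ω_ring = 0, ω_sun = 1
23(1−ω_arm) = −51(0−ω_arm)  ⇒  74·ω_arm = 23  ⇒  ω_arm = 23/74
sun–planet mesh: 23·(1−23/74) = −14·(ω_p−ω_arm)  ⇒  ω_p−ω_arm = -1173/1036
ω_p = 23/74 − 1173/1036 = -23/28
scale: ω_p = -23/28 × 2007 rpm = -1648.6071 rpm

-1648.6071 rpm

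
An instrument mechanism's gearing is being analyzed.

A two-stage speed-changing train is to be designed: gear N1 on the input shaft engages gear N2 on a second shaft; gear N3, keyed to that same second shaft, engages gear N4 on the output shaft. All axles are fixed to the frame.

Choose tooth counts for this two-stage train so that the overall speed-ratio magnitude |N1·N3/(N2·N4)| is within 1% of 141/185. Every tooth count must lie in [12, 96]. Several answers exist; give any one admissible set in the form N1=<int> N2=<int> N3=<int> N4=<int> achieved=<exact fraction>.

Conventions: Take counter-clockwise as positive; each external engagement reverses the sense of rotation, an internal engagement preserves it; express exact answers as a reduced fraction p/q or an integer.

N1=12 N2=20 N3=47 N4=37 achieved=141/185

design class (target 141/185): fixed-axis compound train
target = 141/185 in lowest terms: an exact hit needs N1·N3 = k·141 and N2·N4 = k·185 for one integer k, every count in [12, 96]; additionally prefer no 1:1 stage (N1 ≠ N2, N3 ≠ N4)
k = 1…3: no 1:1-free in-range split of k·141 and k·185 into factor pairs; take k = 4
k = 4: N1·N3 = 564 = 12·47, N2·N4 = 740 = 20·37
achieved = 12·47/(20·37) = 141/185; |achieved − target| = 0 ≤ 141/18500 ✓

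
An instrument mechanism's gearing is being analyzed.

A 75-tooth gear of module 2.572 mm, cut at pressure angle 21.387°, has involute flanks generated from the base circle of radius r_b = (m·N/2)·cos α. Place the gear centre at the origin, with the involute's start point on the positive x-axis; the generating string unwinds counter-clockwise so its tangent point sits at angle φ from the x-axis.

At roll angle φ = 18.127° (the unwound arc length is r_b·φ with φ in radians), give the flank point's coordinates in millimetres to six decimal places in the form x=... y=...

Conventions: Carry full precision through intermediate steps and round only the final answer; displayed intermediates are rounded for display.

topology: single-mesh involute geometry — m = 2.572, N = 75
pitch radius r_p = m·N/2 = 2.572·75/2 = 96.450000
base radius r_b = r_p·cos α = 96.450000·cos 21.387° = 89.808316
roll angle φ = 18.127° = 0.31637583 rad
x = r_b·(cos φ + φ·sin φ) = 94.191091
y = r_b·(sin φ − φ·cos φ) = 0.938538

x=94.191091 y=0.938538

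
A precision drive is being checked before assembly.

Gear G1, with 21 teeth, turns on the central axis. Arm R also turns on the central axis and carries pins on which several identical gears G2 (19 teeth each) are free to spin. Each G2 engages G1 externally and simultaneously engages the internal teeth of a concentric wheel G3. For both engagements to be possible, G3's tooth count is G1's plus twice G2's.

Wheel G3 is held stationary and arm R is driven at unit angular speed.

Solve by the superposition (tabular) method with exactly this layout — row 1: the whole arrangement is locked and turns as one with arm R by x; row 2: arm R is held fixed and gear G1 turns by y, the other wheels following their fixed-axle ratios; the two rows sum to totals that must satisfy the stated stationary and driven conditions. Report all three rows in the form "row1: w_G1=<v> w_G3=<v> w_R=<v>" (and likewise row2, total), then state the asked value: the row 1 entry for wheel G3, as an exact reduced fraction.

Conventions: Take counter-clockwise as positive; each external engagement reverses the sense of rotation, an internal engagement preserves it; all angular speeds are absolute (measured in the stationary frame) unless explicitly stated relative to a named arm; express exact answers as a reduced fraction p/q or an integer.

planetary set (21T centre, 19T on arm, 59T internal) — Willis relation
superposition row 1 [locked train]: every member turns x
row 2: sun turns y, ring = −(21/59)·y, arm 0
boundary: total ω_ring = x − (21/59)·y = 0 and total ω_arm = x = 1  ⇒  y = 59/21, x = 1
row 2 ring = −(21/59)·59/21 = -1
totals (row 1 + row 2): sun 1 + 59/21 = 80/21, ring 1 + (-1) = 0, arm 1 + 0 = 1
asked cell (row1, ring) = 1

row1: w_G1=1 w_G3=1 w_R=1
row2: w_G1=59/21 w_G3=-1 w_R=0
total: w_G1=80/21 w_G3=0 w_R=1
asked value: 1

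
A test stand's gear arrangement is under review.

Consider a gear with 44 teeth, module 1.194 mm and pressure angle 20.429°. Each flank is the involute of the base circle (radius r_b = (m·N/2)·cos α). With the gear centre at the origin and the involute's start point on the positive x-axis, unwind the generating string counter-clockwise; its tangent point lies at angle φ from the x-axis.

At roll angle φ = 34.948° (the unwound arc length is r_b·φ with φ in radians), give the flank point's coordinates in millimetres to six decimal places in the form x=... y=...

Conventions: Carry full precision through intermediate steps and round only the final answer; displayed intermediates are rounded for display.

x=28.777841 y=1.793695

single-mesh involute tooth geometry (44T wheel at module 1.194)
pitch radius r_p = m·N/2 = 1.194·44/2 = 26.268000
base radius r_b = r_p·cos α = 26.268000·cos 20.429° = 24.615886
roll angle φ = 34.948° = 0.60995767 rad
x = r_b·(cos φ + φ·sin φ) = 28.777841
y = r_b·(sin φ − φ·cos φ) = 1.793695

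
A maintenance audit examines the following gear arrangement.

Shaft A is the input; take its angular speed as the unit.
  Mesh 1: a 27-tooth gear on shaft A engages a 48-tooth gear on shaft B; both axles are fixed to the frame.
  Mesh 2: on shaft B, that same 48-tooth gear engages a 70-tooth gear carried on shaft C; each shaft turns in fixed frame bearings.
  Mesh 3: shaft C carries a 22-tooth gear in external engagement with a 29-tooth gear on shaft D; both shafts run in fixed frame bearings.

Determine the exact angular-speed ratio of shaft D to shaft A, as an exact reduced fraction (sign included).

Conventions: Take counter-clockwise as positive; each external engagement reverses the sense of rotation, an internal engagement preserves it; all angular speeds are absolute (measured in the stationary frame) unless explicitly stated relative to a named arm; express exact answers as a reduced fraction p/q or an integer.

-297/1015

class = fixed-axis compound train [3 meshes; 3 ratios multiply, 3 sense flips]
mesh 1 [27T→48T]: running ratio 9/16, sense −
mesh 2 [48T→70T]: running ratio 27/70, sense +
mesh 3 [22T→29T]: running ratio 297/1015, sense −
ω_out/ω_in = -297/1015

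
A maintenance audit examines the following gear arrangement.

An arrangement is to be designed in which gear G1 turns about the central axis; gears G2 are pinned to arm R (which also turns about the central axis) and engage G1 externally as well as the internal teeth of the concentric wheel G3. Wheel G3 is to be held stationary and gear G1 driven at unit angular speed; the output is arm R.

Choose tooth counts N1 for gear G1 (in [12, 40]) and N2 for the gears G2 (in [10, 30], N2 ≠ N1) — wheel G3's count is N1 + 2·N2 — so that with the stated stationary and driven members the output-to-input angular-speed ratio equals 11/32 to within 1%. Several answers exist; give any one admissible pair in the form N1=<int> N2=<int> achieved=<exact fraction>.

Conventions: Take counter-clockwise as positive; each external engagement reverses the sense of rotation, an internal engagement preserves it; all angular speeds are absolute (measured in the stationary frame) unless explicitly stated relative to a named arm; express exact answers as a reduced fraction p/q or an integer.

topology: planetary set — design target 11/32, arm = carrier (Willis)
Willis with ω_ring = 0: ω_arm/ω_sun = N1/(N1+N3); set equal to 11/32  ⇒  N3/N1 = 1/(11/32) − 1 = 21/11
N3 = N1 + 2·N2  ⇒  N2/N1 = (N3/N1 − 1)/2 = (21/11 − 1)/2 = 5/11
smallest multiple with N1 ≥ 12 and N2 ≥ 10: k = 2  ⇒  N1 = 2·11 = 22, N2 = 2·5 = 10 (N1 ≤ 40, N2 ≤ 30, N2 ≠ N1 ✓), N3 = 22 + 2·10 = 42
check: N1/(N1+N3) with N1 = 22, N3 = 42 gives 11/32; |achieved − target| = 0 ≤ 11/3200 ✓

N1=22 N2=10 achieved=11/32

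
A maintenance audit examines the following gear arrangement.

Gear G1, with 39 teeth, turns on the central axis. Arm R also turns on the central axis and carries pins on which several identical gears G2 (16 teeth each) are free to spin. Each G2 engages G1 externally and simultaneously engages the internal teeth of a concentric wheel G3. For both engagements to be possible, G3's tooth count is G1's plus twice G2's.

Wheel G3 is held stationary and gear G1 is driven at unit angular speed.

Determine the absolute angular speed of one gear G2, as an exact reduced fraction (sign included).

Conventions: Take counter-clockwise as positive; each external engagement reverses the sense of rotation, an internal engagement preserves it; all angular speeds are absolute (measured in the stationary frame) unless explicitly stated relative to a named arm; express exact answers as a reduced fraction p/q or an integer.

-39/32

topology: planetary set — G1 39T / G2 16T / G3 71T, arm = carrier (Willis)
ring teeth: 39 + 2·16 = 71
39(ω_sun−ω_arm) = −71(ω_ring−ω_arm),  ω_ring = 0, ω_sun = 1
39(1−ω_arm) = −71(0−ω_arm)  ⇒  110·ω_arm = 39  ⇒  ω_arm = 39/110
sun–planet mesh: 39·(1−39/110) = −16·(ω_p−ω_arm)  ⇒  ω_p−ω_arm = -2769/1760
ω_p = 39/110 − 2769/1760 = -39/32
exact speed ratio = -39/32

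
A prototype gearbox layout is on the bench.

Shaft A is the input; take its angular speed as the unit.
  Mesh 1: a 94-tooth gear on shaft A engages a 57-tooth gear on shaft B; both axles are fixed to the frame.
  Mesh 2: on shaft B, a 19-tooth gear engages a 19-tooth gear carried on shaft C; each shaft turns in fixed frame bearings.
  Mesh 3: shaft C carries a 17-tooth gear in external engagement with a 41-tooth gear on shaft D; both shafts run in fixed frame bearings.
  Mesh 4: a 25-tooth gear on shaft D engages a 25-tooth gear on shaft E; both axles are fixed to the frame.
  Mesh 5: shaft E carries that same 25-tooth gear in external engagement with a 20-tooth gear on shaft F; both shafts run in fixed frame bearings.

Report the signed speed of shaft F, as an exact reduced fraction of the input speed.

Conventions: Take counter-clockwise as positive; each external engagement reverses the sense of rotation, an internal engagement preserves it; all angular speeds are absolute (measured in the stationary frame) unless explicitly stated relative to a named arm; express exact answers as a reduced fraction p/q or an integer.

5-mesh fixed-axis compound train (all bearings frame-fixed)
mesh 1 [94T→57T]: |ω|/ω_in = 1×94/57 = 94/57, sense flips to −
mesh 2 [19T→19T]: |ω|/ω_in = (94/57)×19/19 = 94/57, sense flips to +
mesh 3 [17T→41T]: |ω|/ω_in = (94/57)×17/41 = 1598/2337, sense flips to −
mesh 4 [25T→25T]: |ω|/ω_in = (1598/2337)×25/25 = 1598/2337, sense flips to +
mesh 5 [25T→20T]: |ω|/ω_in = (1598/2337)×25/20 = 3995/4674, sense flips to −
signed output speed (× input speed) = -3995/4674

-3995/4674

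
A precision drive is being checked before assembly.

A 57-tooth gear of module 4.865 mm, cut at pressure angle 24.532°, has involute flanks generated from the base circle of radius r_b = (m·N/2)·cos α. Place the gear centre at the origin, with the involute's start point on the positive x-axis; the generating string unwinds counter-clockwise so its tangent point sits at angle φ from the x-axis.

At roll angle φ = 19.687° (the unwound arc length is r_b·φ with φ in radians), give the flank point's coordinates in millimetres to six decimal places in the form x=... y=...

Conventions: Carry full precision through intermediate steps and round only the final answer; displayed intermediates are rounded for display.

x=133.363948 y=1.685596

single-mesh involute tooth geometry (57T wheel at module 4.865)
pitch radius r_p = m·N/2 = 4.865·57/2 = 138.652500
base radius r_b = r_p·cos α = 138.652500·cos 24.532° = 126.136272
roll angle φ = 19.687° = 0.34360297 rad
x = r_b·(cos φ + φ·sin φ) = 133.363948
y = r_b·(sin φ − φ·cos φ) = 1.685596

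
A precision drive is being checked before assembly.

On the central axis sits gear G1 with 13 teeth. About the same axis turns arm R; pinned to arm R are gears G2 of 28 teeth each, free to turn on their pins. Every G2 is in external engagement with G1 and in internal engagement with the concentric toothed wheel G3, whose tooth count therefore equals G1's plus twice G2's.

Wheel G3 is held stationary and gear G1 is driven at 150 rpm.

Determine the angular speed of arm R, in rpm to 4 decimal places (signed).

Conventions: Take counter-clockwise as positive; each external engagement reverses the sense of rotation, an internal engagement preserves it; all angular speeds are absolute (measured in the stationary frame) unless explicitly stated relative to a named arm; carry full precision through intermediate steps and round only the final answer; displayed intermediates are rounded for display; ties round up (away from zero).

topology: planetary set — G1 13T / G2 28T / G3 69T, arm = carrier (Willis)
normalise by the input: solve with ω_sun = 1, then scale by 150 rpm
ring teeth: 13 + 2·28 = 69
13(ω_sun−ω_arm) = −69(ω_ring−ω_arm),  ω_ring = 0, ω_sun = 1
13(1−ω_arm) = −69(0−ω_arm)  ⇒  82·ω_arm = 13  ⇒  ω_arm = 13/82
scale: ω_arm = 13/82 × 150 rpm = +23.7805 rpm

+23.7805 rpm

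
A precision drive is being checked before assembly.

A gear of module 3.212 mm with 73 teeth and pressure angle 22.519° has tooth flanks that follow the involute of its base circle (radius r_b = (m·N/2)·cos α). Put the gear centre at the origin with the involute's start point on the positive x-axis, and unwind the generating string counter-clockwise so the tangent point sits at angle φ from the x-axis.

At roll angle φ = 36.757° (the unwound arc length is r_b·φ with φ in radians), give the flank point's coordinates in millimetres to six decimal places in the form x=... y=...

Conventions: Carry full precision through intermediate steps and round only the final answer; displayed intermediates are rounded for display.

x=128.343634 y=9.144812

single-mesh involute tooth geometry (73T wheel at module 3.212)
pitch radius r_p = m·N/2 = 3.212·73/2 = 117.238000
base radius r_b = r_p·cos α = 117.238000·cos 22.519° = 108.298905
roll angle φ = 36.757° = 0.64153067 rad
x = r_b·(cos φ + φ·sin φ) = 128.343634
y = r_b·(sin φ − φ·cos φ) = 9.144812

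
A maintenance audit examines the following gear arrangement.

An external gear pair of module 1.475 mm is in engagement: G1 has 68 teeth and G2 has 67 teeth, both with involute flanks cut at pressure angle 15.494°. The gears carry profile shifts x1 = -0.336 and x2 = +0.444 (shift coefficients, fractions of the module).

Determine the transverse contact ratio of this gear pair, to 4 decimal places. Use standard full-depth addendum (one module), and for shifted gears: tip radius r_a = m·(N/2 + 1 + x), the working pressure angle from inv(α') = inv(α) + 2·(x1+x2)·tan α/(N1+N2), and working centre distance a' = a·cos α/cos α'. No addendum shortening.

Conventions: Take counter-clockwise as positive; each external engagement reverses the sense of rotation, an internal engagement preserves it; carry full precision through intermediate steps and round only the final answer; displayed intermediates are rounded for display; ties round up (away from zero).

class = single-mesh tooth geometry [involute pair 68T × 67T, m = 1.475]
base radii: r_b1 = 48.327470, r_b2 = 47.616772
tip radii: r_a1 = 51.129400, r_a2 = 51.542400
inv(α') = inv(15.494°) + 2·(-0.336+0.444)·tan α/(68+67) = 0.00723400  ⇒  α' = 15.81754°
a' = a·cos α / cos α' = 99.5625·cos 15.494°/cos 15.81754° = 99.720189
action lengths: √(r_a1²−r_b1²) = 16.693446, √(r_a2²−r_b2²) = 19.729724
base pitch p_b = π·m·cos α = 4.465448
CR = (16.693446 + 19.729724 − 99.720189·sin 15.81754°)/4.465448 = 2.069660
contact ratio ≈ 2.0697

2.0697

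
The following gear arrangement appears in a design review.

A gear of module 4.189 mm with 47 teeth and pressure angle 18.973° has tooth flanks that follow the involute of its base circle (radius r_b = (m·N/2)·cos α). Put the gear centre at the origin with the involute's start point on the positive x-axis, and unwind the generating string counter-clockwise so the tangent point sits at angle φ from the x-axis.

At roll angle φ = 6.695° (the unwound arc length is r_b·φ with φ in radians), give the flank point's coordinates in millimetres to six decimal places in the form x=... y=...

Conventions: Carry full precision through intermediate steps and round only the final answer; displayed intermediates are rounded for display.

single-mesh involute tooth geometry (47T wheel at module 4.189)
pitch radius r_p = m·N/2 = 4.189·47/2 = 98.441500
base radius r_b = r_p·cos α = 98.441500·cos 18.973° = 93.093359
roll angle φ = 6.695° = 0.11684979 rad
x = r_b·(cos φ + φ·sin φ) = 93.726734
y = r_b·(sin φ − φ·cos φ) = 0.049441

x=93.726734 y=0.049441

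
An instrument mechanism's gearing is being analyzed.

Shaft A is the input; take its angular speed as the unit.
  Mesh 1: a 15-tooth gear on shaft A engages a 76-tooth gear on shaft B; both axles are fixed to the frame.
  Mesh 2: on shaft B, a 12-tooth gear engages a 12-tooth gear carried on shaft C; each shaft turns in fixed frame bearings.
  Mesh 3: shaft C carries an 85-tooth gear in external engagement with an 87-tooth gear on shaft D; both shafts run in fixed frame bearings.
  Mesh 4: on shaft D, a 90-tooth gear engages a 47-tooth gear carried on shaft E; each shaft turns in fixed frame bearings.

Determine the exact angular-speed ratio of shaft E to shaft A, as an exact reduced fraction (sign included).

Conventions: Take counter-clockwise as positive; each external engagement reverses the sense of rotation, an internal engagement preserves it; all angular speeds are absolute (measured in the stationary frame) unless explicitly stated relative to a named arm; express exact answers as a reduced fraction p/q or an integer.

class = fixed-axis compound train [4 meshes; 4 ratios multiply, 4 sense flips]
mesh 1 [15T→76T]: running ratio 15/76, sense −
mesh 2 [12T→12T]: running ratio 15/76, sense +
mesh 3 [85T→87T]: running ratio 425/2204, sense −
mesh 4 [90T→47T]: running ratio 19125/51794, sense +
ω_out/ω_in = 19125/51794

19125/51794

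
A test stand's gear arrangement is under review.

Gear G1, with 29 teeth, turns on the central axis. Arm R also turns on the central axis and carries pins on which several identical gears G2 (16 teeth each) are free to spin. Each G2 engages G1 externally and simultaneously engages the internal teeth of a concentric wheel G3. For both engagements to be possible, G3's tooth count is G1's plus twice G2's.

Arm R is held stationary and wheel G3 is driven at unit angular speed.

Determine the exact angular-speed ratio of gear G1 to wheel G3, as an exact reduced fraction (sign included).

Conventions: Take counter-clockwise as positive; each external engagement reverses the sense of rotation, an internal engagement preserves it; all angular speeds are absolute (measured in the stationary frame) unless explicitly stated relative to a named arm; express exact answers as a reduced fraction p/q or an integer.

-61/29

recognized (axles ride arm R): planetary set, 29/16/61 teeth
ring teeth: 29 + 2·16 = 61
29(ω_sun−ω_arm) = −61(ω_ring−ω_arm),  ω_arm = 0, ω_ring = 1
ω_sun = 0 − (61/29)(1−0) = -61/29
ω_out/ω_in = -61/29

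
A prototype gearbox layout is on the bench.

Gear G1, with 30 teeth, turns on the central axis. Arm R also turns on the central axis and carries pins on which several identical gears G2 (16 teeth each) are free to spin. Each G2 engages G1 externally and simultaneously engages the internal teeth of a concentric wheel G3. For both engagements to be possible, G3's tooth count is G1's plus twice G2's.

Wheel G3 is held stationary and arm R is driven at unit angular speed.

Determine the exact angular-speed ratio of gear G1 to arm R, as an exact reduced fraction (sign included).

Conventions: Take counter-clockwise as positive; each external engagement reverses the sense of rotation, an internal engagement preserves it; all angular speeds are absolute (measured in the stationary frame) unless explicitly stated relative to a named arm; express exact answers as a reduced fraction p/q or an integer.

46/15

planetary set (30T centre, 16T on arm, 62T internal) — Willis relation
ring teeth: 30 + 2·16 = 62
30(ω_sun−ω_arm) = −62(ω_ring−ω_arm),  ω_ring = 0, ω_arm = 1
ω_sun = 1 − (62/30)(0−1) = 46/15
ω_out/ω_in = 46/15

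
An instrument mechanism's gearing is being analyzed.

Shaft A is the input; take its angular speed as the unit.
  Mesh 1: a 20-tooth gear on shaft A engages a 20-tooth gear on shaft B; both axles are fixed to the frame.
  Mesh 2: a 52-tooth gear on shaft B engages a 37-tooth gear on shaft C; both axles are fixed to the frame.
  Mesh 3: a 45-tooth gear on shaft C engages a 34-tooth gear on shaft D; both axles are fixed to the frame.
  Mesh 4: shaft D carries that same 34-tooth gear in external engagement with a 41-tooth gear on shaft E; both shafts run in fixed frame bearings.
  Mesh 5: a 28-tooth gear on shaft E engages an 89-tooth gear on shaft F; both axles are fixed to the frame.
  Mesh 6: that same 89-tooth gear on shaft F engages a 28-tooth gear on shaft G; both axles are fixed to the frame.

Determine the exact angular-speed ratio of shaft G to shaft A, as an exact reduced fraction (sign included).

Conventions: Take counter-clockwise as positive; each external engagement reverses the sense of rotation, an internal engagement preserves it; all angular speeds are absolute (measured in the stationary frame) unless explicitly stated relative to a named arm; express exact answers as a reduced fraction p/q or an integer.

2340/1517

class = fixed-axis compound train [6 meshes; 6 ratios multiply, 6 sense flips]
mesh 1 [20T→20T]: running ratio 1, sense −
mesh 2 [52T→37T]: running ratio 52/37, sense +
mesh 3 [45T→34T]: running ratio 1170/629, sense −
mesh 4 [34T→41T]: running ratio 2340/1517, sense +
mesh 5 [28T→89T]: running ratio 65520/135013, sense −
mesh 6 [89T→28T]: running ratio 2340/1517, sense +
ω_out/ω_in = 2340/1517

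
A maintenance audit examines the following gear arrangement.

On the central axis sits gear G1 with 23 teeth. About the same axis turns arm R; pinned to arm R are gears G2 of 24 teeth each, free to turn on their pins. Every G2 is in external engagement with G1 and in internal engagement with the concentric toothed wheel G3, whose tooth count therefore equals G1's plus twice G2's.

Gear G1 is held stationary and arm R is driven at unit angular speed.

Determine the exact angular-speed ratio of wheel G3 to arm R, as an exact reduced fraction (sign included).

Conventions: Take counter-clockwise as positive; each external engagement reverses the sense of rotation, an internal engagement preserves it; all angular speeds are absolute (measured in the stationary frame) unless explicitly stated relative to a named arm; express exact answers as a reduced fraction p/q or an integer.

class = planetary set [G3 = 23+2·24 = 71; Willis about the carrier]
ring teeth: 23 + 2·24 = 71
23(ω_sun−ω_arm) = −71(ω_ring−ω_arm),  ω_sun = 0, ω_arm = 1
ω_ring = 1 − (23/71)(0−1) = 94/71
ω_out/ω_in = 94/71

94/71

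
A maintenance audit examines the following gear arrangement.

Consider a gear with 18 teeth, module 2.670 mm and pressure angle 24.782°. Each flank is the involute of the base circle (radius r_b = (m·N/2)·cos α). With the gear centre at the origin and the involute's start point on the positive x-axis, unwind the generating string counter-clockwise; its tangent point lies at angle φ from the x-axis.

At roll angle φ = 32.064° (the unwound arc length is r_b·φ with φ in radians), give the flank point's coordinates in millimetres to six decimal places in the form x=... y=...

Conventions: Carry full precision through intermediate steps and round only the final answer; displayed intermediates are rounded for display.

class = single-mesh tooth geometry [base-circle involute, m = 2.670, 18T]
pitch radius r_p = m·N/2 = 2.670·18/2 = 24.030000
base radius r_b = r_p·cos α = 24.030000·cos 24.782° = 21.817058
roll angle φ = 32.064° = 0.55962237 rad
x = r_b·(cos φ + φ·sin φ) = 24.970501
y = r_b·(sin φ − φ·cos φ) = 1.235087

x=24.970501 y=1.235087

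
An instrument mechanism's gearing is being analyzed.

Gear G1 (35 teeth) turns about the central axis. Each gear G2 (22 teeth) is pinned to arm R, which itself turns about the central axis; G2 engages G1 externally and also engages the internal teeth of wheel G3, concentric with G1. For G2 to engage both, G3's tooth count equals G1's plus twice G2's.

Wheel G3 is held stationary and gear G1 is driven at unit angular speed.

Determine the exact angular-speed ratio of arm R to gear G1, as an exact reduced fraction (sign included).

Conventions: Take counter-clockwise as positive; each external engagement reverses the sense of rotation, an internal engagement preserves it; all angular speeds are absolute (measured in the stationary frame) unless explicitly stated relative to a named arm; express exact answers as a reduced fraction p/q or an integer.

topology: planetary set — G1 35T / G2 22T / G3 79T, arm = carrier (Willis)
ring teeth: 35 + 2·22 = 79
35(ω_sun−ω_arm) = −79(ω_ring−ω_arm),  ω_ring = 0, ω_sun = 1
35(1−ω_arm) = −79(0−ω_arm)  ⇒  114·ω_arm = 35  ⇒  ω_arm = 35/114
ω_out/ω_in = 35/114

35/114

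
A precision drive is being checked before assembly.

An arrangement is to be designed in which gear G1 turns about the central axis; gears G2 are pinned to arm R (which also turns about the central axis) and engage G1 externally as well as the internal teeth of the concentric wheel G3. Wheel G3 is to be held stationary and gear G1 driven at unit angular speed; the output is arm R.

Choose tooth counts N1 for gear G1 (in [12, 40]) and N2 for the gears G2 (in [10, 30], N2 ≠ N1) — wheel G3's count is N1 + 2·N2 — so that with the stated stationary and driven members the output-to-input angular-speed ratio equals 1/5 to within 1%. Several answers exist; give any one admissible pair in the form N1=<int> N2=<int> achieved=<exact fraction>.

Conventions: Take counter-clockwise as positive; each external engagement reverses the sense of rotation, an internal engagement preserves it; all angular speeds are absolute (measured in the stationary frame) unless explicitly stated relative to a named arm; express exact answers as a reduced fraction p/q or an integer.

class = planetary set [ratio 1/5 wanted; Willis about the carrier]
Willis with ω_ring = 0: ω_arm/ω_sun = N1/(N1+N3); set equal to 1/5  ⇒  N3/N1 = 1/(1/5) − 1 = 4
N3 = N1 + 2·N2  ⇒  N2/N1 = (N3/N1 − 1)/2 = (4 − 1)/2 = 3/2
smallest multiple with N1 ≥ 12 and N2 ≥ 10: k = 6  ⇒  N1 = 6·2 = 12, N2 = 6·3 = 18 (N1 ≤ 40, N2 ≤ 30, N2 ≠ N1 ✓), N3 = 12 + 2·18 = 48
check: N1/(N1+N3) with N1 = 12, N3 = 48 gives 1/5; |achieved − target| = 0 ≤ 1/500 ✓

N1=12 N2=18 achieved=1/5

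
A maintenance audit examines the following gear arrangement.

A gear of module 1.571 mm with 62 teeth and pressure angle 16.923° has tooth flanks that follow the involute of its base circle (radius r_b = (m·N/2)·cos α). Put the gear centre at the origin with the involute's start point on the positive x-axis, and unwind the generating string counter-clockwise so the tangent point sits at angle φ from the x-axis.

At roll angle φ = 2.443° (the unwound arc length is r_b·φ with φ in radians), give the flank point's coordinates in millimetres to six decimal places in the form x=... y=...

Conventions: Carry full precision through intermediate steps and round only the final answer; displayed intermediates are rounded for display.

class = single-mesh tooth geometry [base-circle involute, m = 1.571, 62T]
pitch radius r_p = m·N/2 = 1.571·62/2 = 48.701000
base radius r_b = r_p·cos α = 48.701000·cos 16.923° = 46.592091
roll angle φ = 2.443° = 0.04263839 rad
x = r_b·(cos φ + φ·sin φ) = 46.634425
y = r_b·(sin φ − φ·cos φ) = 0.001204

x=46.634425 y=0.001204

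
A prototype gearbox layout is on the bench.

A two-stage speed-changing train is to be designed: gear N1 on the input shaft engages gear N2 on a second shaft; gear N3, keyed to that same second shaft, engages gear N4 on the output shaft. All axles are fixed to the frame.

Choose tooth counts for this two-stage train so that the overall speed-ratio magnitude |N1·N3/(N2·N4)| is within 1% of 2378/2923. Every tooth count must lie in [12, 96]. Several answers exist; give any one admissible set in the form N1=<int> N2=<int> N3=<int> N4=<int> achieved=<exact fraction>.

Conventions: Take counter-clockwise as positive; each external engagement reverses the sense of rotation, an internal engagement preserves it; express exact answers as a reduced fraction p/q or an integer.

N1=29 N2=37 N3=82 N4=79 achieved=2378/2923

topology: fixed-axis compound train — 2 stages, target 2378/2923
target = 2378/2923 in lowest terms: an exact hit needs N1·N3 = k·2378 and N2·N4 = k·2923 for one integer k, every count in [12, 96]; additionally prefer no 1:1 stage (N1 ≠ N2, N3 ≠ N4)
k = 1: N1·N3 = 2378 = 29·82, N2·N4 = 2923 = 37·79
achieved = 29·82/(37·79) = 2378/2923; |achieved − target| = 0 ≤ 1189/146150 ✓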